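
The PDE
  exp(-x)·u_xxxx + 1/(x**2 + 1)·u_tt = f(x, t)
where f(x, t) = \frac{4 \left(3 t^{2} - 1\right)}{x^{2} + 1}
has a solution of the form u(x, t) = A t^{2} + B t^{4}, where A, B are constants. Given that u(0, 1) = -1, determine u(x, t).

Substitute the ansatz u = A t^{2} + B t^{4} into the left-hand side.
Derivatives of the ansatz:
  u_xxxx = 0
  u_tt = 2 A + 12 B t^{2}
Term by term:
  exp(-x)·u_xxxx = 0
  1/(x**2 + 1)·u_tt = \frac{2 A}{x^{2} + 1} + \frac{12 B t^{2}}{x^{2} + 1}
So the left-hand side equals
  \frac{2 A}{x^{2} + 1} + \frac{12 B t^{2}}{x^{2} + 1}
This must equal f(x, t) identically; expanded, f = \frac{12 t^{2}}{x^{2} + 1} - \frac{4}{x^{2} + 1}.
Matching coefficients of the independent functions:
  [\frac{t^{2}}{x^{2} + 1}]:  12 B = 12
  [\frac{1}{x^{2} + 1}]:  2 A = -4
Solving: A = -2, B = 1.
Check against the point condition:
  u(0, 1) = -1  ⟹  A + B = -1  ✓
Hence u(x, t) = t^{4} - 2 t^{2}.

Answer: u(x, t) = t^{4} - 2 t^{2}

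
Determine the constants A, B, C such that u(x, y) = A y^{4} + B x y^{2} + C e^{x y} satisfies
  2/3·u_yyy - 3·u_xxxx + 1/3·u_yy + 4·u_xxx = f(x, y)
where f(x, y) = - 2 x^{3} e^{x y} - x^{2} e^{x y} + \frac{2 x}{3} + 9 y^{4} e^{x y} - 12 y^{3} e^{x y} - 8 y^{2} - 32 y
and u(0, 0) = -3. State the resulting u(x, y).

Answer: u(x, y) = x y^{2} - 2 y^{4} - 3 e^{x y}

Derivation:
Substitute the ansatz u = A y^{4} + B x y^{2} + C e^{x y} into the left-hand side.
Derivatives of the ansatz:
  u_yyy = 24 A y + C x^{3} e^{x y}
  u_xxxx = C y^{4} e^{x y}
  u_yy = 12 A y^{2} + 2 B x + C x^{2} e^{x y}
  u_xxx = C y^{3} e^{x y}
Term by term:
  2/3·u_yyy = 16 A y + \frac{2 C x^{3} e^{x y}}{3}
  -3·u_xxxx = - 3 C y^{4} e^{x y}
  1/3·u_yy = 4 A y^{2} + \frac{2 B x}{3} + \frac{C x^{2} e^{x y}}{3}
  4·u_xxx = 4 C y^{3} e^{x y}
So the left-hand side equals
  4 A y^{2} + 16 A y + \frac{2 B x}{3} + \frac{2 C x^{3} e^{x y}}{3} + \frac{C x^{2} e^{x y}}{3} - 3 C y^{4} e^{x y} + 4 C y^{3} e^{x y}
This must equal f(x, y) = - 2 x^{3} e^{x y} - x^{2} e^{x y} + \frac{2 x}{3} + 9 y^{4} e^{x y} - 12 y^{3} e^{x y} - 8 y^{2} - 32 y identically.
Matching coefficients of the independent functions:
  [x]:  \frac{2 B}{3} = \frac{2}{3}
  [y]:  16 A = -32
  [y^{2}]:  4 A = -8
  [x^{2} e^{x y}]:  \frac{C}{3} = -1
  [x^{3} e^{x y}]:  \frac{2 C}{3} = -2
  [y^{3} e^{x y}]:  4 C = -12
  [y^{4} e^{x y}]:  - 3 C = 9
Solving: A = -2, B = 1, C = -3.
Check against the point condition:
  u(0, 0) = -3  ⟹  C = -3  ✓
Hence u(x, y) = x y^{2} - 2 y^{4} - 3 e^{x y}.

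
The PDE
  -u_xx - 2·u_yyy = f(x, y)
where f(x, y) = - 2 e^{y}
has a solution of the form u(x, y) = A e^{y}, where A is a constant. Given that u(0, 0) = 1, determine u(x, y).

Answer: u(x, y) = e^{y}

Derivation:
Substitute the ansatz u = A e^{y} into the left-hand side.
Derivatives of the ansatz:
  u_xx = 0
  u_yyy = A e^{y}
Term by term:
  -u_xx = 0
  -2·u_yyy = - 2 A e^{y}
So the left-hand side equals
  - 2 A e^{y}
This must equal f(x, y) = - 2 e^{y} identically.
Matching coefficients of the independent functions:
  [e^{y}]:  - 2 A = -2
Solving: A = 1.
Check against the point condition:
  u(0, 0) = 1  ⟹  A = 1  ✓
Hence u(x, y) = e^{y}.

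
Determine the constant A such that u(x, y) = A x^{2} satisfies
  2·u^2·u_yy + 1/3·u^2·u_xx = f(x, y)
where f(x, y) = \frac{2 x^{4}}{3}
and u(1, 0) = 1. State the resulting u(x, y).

Substitute the ansatz u = A x^{2} into the left-hand side.
Derivatives of the ansatz:
  u_yy = 0
  u_xx = 2 A
Term by term:
  2·u^2·u_yy = 0
  1/3·u^2·u_xx = \frac{2 A^{3} x^{4}}{3}
So the left-hand side equals
  \frac{2 A^{3} x^{4}}{3}
This must equal f(x, y) = \frac{2 x^{4}}{3} identically.
Matching coefficients of the independent functions:
  [x^{4}]:  \frac{2 A^{3}}{3} = \frac{2}{3}
Solving: A = 1.
Check against the point condition:
  u(1, 0) = 1  ⟹  A = 1  ✓
Hence u(x, y) = x^{2}.

Answer: u(x, y) = x^{2}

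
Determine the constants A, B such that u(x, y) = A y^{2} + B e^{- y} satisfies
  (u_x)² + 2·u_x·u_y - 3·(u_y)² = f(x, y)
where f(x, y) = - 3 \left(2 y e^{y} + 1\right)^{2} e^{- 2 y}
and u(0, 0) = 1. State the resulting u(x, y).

Substitute the ansatz u = A y^{2} + B e^{- y} into the left-hand side.
Derivatives of the ansatz:
  u_x = 0
  u_y = 2 A y - B e^{- y}
Term by term:
  (u_x)² = 0
  2·u_x·u_y = 0
  -3·(u_y)² = - 12 A^{2} y^{2} + 12 A B y e^{- y} - 3 B^{2} e^{- 2 y}
So the left-hand side equals
  - 12 A^{2} y^{2} + 12 A B y e^{- y} - 3 B^{2} e^{- 2 y}
This must equal f(x, y) identically; expanded, f = - 12 y^{2} - 12 y e^{- y} - 3 e^{- 2 y}.
Matching coefficients of the independent functions:
  [y^{2}]:  - 12 A^{2} = -12
  [y e^{- y}]:  12 A B = -12
  [e^{- 2 y}]:  - 3 B^{2} = -3
These equations allow (A, B) = (-1, 1) or (1, -1).
Impose the point condition(s):
  u(0, 0) = 1  ⟹  B = 1
Only A = -1, B = 1 satisfies everything.
Hence u(x, y) = - y^{2} + e^{- y}.

Answer: u(x, y) = - y^{2} + e^{- y}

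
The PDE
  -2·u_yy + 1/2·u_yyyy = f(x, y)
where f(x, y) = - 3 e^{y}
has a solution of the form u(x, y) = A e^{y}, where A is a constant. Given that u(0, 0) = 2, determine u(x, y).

Answer: u(x, y) = 2 e^{y}

Derivation:
Substitute the ansatz u = A e^{y} into the left-hand side.
Derivatives of the ansatz:
  u_yy = A e^{y}
  u_yyyy = A e^{y}
Term by term:
  -2·u_yy = - 2 A e^{y}
  1/2·u_yyyy = \frac{A e^{y}}{2}
So the left-hand side equals
  - \frac{3 A e^{y}}{2}
This must equal f(x, y) = - 3 e^{y} identically.
Matching coefficients of the independent functions:
  [e^{y}]:  - \frac{3 A}{2} = -3
Solving: A = 2.
Check against the point condition:
  u(0, 0) = 2  ⟹  A = 2  ✓
Hence u(x, y) = 2 e^{y}.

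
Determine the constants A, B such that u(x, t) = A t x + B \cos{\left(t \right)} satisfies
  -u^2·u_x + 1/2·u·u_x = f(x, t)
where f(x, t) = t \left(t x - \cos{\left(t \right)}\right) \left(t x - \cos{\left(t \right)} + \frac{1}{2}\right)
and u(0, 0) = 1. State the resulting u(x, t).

Answer: u(x, t) = - t x + \cos{\left(t \right)}

Derivation:
Substitute the ansatz u = A t x + B \cos{\left(t \right)} into the left-hand side.
Derivatives of the ansatz:
  u_x = A t
Term by term:
  -u^2·u_x = - A^{3} t^{3} x^{2} - 2 A^{2} B t^{2} x \cos{\left(t \right)} - A B^{2} t \cos^{2}{\left(t \right)}
  1/2·u·u_x = \frac{A^{2} t^{2} x}{2} + \frac{A B t \cos{\left(t \right)}}{2}
So the left-hand side equals
  - A^{3} t^{3} x^{2} - 2 A^{2} B t^{2} x \cos{\left(t \right)} + \frac{A^{2} t^{2} x}{2} - A B^{2} t \cos^{2}{\left(t \right)} + \frac{A B t \cos{\left(t \right)}}{2}
This must equal f(x, t) identically; expanded, f = t^{3} x^{2} - 2 t^{2} x \cos{\left(t \right)} + \frac{t^{2} x}{2} + t \cos^{2}{\left(t \right)} - \frac{t \cos{\left(t \right)}}{2}.
Matching coefficients of the independent functions:
  [t \cos{\left(t \right)}]:  \frac{A B}{2} = - \frac{1}{2}
  [t \cos^{2}{\left(t \right)}]:  - A B^{2} = 1
  [t^{2} x]:  \frac{A^{2}}{2} = \frac{1}{2}
  [t^{3} x^{2}]:  - A^{3} = 1
  [t^{2} x \cos{\left(t \right)}]:  - 2 A^{2} B = -2
Solving: A = -1, B = 1.
Check against the point condition:
  u(0, 0) = 1  ⟹  B = 1  ✓
Hence u(x, t) = - t x + \cos{\left(t \right)}.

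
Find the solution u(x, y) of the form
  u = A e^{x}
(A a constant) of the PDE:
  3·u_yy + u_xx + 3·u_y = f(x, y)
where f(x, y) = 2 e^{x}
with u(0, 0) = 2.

Substitute the ansatz u = A e^{x} into the left-hand side.
Derivatives of the ansatz:
  u_yy = 0
  u_xx = A e^{x}
  u_y = 0
Term by term:
  3·u_yy = 0
  u_xx = A e^{x}
  3·u_y = 0
So the left-hand side equals
  A e^{x}
This must equal f(x, y) = 2 e^{x} identically.
Matching coefficients of the independent functions:
  [e^{x}]:  A = 2
Solving: A = 2.
Check against the point condition:
  u(0, 0) = 2  ⟹  A = 2  ✓
Hence u(x, y) = 2 e^{x}.

Answer: u(x, y) = 2 e^{x}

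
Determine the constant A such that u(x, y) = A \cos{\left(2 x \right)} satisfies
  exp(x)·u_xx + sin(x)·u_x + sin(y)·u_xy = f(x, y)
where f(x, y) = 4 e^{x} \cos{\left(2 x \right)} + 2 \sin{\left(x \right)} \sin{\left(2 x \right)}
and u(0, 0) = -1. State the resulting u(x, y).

Substitute the ansatz u = A \cos{\left(2 x \right)} into the left-hand side.
Derivatives of the ansatz:
  u_xx = - 4 A \cos{\left(2 x \right)}
  u_x = - 2 A \sin{\left(2 x \right)}
  u_xy = 0
Term by term:
  exp(x)·u_xx = - 4 A e^{x} \cos{\left(2 x \right)}
  sin(x)·u_x = - 2 A \sin{\left(x \right)} \sin{\left(2 x \right)}
  sin(y)·u_xy = 0
So the left-hand side equals
  - 4 A e^{x} \cos{\left(2 x \right)} - 2 A \sin{\left(x \right)} \sin{\left(2 x \right)}
This must equal f(x, y) = 4 e^{x} \cos{\left(2 x \right)} + 2 \sin{\left(x \right)} \sin{\left(2 x \right)} identically.
Matching coefficients of the independent functions:
  [e^{x} \cos{\left(2 x \right)}]:  - 4 A = 4
  [\sin{\left(x \right)} \sin{\left(2 x \right)}]:  - 2 A = 2
Solving: A = -1.
Check against the point condition:
  u(0, 0) = -1  ⟹  A = -1  ✓
Hence u(x, y) = - \cos{\left(2 x \right)}.

Answer: u(x, y) = - \cos{\left(2 x \right)}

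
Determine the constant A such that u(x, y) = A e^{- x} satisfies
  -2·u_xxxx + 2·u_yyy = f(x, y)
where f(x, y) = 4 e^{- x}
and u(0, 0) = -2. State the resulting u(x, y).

Answer: u(x, y) = - 2 e^{- x}

Derivation:
Substitute the ansatz u = A e^{- x} into the left-hand side.
Derivatives of the ansatz:
  u_xxxx = A e^{- x}
  u_yyy = 0
Term by term:
  -2·u_xxxx = - 2 A e^{- x}
  2·u_yyy = 0
So the left-hand side equals
  - 2 A e^{- x}
This must equal f(x, y) = 4 e^{- x} identically.
Matching coefficients of the independent functions:
  [e^{- x}]:  - 2 A = 4
Solving: A = -2.
Check against the point condition:
  u(0, 0) = -2  ⟹  A = -2  ✓
Hence u(x, y) = - 2 e^{- x}.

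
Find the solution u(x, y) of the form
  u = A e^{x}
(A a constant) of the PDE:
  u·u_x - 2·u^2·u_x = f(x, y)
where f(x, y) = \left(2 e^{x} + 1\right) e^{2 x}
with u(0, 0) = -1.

Substitute the ansatz u = A e^{x} into the left-hand side.
Derivatives of the ansatz:
  u_x = A e^{x}
Term by term:
  u·u_x = A^{2} e^{2 x}
  -2·u^2·u_x = - 2 A^{3} e^{3 x}
So the left-hand side equals
  - 2 A^{3} e^{3 x} + A^{2} e^{2 x}
This must equal f(x, y) identically; expanded, f = 2 e^{3 x} + e^{2 x}.
Matching coefficients of the independent functions:
  [e^{2 x}]:  A^{2} = 1
  [e^{3 x}]:  - 2 A^{3} = 2
Solving: A = -1.
Check against the point condition:
  u(0, 0) = -1  ⟹  A = -1  ✓
Hence u(x, y) = - e^{x}.

Answer: u(x, y) = - e^{x}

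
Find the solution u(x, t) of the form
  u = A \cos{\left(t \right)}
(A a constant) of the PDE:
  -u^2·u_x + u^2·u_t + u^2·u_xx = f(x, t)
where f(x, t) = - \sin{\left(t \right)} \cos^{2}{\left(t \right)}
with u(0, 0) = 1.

Answer: u(x, t) = \cos{\left(t \right)}

Derivation:
Substitute the ansatz u = A \cos{\left(t \right)} into the left-hand side.
Derivatives of the ansatz:
  u_x = 0
  u_t = - A \sin{\left(t \right)}
  u_xx = 0
Term by term:
  -u^2·u_x = 0
  u^2·u_t = - A^{3} \sin{\left(t \right)} \cos^{2}{\left(t \right)}
  u^2·u_xx = 0
So the left-hand side equals
  - A^{3} \sin{\left(t \right)} \cos^{2}{\left(t \right)}
This must equal f(x, t) = - \sin{\left(t \right)} \cos^{2}{\left(t \right)} identically.
Matching coefficients of the independent functions:
  [\sin{\left(t \right)} \cos^{2}{\left(t \right)}]:  - A^{3} = -1
Solving: A = 1.
Check against the point condition:
  u(0, 0) = 1  ⟹  A = 1  ✓
Hence u(x, t) = \cos{\left(t \right)}.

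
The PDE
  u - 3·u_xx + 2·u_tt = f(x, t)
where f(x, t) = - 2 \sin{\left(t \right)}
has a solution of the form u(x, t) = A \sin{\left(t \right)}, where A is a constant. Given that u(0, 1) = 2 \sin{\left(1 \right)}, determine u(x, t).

Substitute the ansatz u = A \sin{\left(t \right)} into the left-hand side.
Derivatives of the ansatz:
  u_xx = 0
  u_tt = - A \sin{\left(t \right)}
Term by term:
  u = A \sin{\left(t \right)}
  -3·u_xx = 0
  2·u_tt = - 2 A \sin{\left(t \right)}
So the left-hand side equals
  - A \sin{\left(t \right)}
This must equal f(x, t) = - 2 \sin{\left(t \right)} identically.
Matching coefficients of the independent functions:
  [\sin{\left(t \right)}]:  - A = -2
Solving: A = 2.
Check against the point condition:
  u(0, 1) = 2 \sin{\left(1 \right)}  ⟹  A \sin{\left(1 \right)} = 2 \sin{\left(1 \right)}  ✓
Hence u(x, t) = 2 \sin{\left(t \right)}.

Answer: u(x, t) = 2 \sin{\left(t \right)}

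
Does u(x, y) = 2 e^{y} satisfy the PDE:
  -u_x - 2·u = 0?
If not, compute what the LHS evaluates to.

Evaluate each term of the left-hand side for u = 2 e^{y}.
Derivatives:
  u_x = 0
Terms:
  -u_x = 0
  -2·u = - 4 e^{y}
Sum: LHS = - 4 e^{y}
Given right-hand side: 0. Difference LHS − RHS = - 4 e^{y} ≠ 0, so u is not a solution.

Answer: No, the LHS evaluates to - 4 e^{y}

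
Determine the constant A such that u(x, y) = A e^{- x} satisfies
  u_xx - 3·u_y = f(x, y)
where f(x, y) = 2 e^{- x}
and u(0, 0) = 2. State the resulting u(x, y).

Substitute the ansatz u = A e^{- x} into the left-hand side.
Derivatives of the ansatz:
  u_xx = A e^{- x}
  u_y = 0
Term by term:
  u_xx = A e^{- x}
  -3·u_y = 0
So the left-hand side equals
  A e^{- x}
This must equal f(x, y) = 2 e^{- x} identically.
Matching coefficients of the independent functions:
  [e^{- x}]:  A = 2
Solving: A = 2.
Check against the point condition:
  u(0, 0) = 2  ⟹  A = 2  ✓
Hence u(x, y) = 2 e^{- x}.

Answer: u(x, y) = 2 e^{- x}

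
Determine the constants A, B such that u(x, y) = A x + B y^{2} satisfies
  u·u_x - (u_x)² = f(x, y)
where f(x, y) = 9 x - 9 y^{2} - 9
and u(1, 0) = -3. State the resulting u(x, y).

Substitute the ansatz u = A x + B y^{2} into the left-hand side.
Derivatives of the ansatz:
  u_x = A
Term by term:
  u·u_x = A^{2} x + A B y^{2}
  -(u_x)² = - A^{2}
So the left-hand side equals
  A^{2} x - A^{2} + A B y^{2}
This must equal f(x, y) = 9 x - 9 y^{2} - 9 identically.
Matching coefficients of the independent functions:
  [constant term]:  - A^{2} = -9
  [x]:  A^{2} = 9
  [y^{2}]:  A B = -9
These equations allow (A, B) = (-3, 3) or (3, -3).
Impose the point condition(s):
  u(1, 0) = -3  ⟹  A = -3
Only A = -3, B = 3 satisfies everything.
Hence u(x, y) = - 3 x + 3 y^{2}.

Answer: u(x, y) = - 3 x + 3 y^{2}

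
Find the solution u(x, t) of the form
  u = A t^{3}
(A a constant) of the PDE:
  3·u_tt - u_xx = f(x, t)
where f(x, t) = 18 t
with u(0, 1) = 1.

Answer: u(x, t) = t^{3}

Derivation:
Substitute the ansatz u = A t^{3} into the left-hand side.
Derivatives of the ansatz:
  u_tt = 6 A t
  u_xx = 0
Term by term:
  3·u_tt = 18 A t
  -u_xx = 0
So the left-hand side equals
  18 A t
This must equal f(x, t) = 18 t identically.
Matching coefficients of the independent functions:
  [t]:  18 A = 18
Solving: A = 1.
Check against the point condition:
  u(0, 1) = 1  ⟹  A = 1  ✓
Hence u(x, t) = t^{3}.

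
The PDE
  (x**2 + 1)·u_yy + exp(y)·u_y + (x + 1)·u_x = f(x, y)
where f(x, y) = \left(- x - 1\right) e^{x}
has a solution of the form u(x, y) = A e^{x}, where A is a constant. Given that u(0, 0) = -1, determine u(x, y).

Substitute the ansatz u = A e^{x} into the left-hand side.
Derivatives of the ansatz:
  u_yy = 0
  u_y = 0
  u_x = A e^{x}
Term by term:
  (x**2 + 1)·u_yy = 0
  exp(y)·u_y = 0
  (x + 1)·u_x = A x e^{x} + A e^{x}
So the left-hand side equals
  A x e^{x} + A e^{x}
This must equal f(x, y) identically; expanded, f = - x e^{x} - e^{x}.
Matching coefficients of the independent functions:
  [x e^{x}, e^{x}]:  A = -1
Solving: A = -1.
Check against the point condition:
  u(0, 0) = -1  ⟹  A = -1  ✓
Hence u(x, y) = - e^{x}.

Answer: u(x, y) = - e^{x}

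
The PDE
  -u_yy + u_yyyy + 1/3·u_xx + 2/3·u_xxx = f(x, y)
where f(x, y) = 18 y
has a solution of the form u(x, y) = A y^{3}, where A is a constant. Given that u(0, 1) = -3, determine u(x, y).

Substitute the ansatz u = A y^{3} into the left-hand side.
Derivatives of the ansatz:
  u_yy = 6 A y
  u_yyyy = 0
  u_xx = 0
  u_xxx = 0
Term by term:
  -u_yy = - 6 A y
  u_yyyy = 0
  1/3·u_xx = 0
  2/3·u_xxx = 0
So the left-hand side equals
  - 6 A y
This must equal f(x, y) = 18 y identically.
Matching coefficients of the independent functions:
  [y]:  - 6 A = 18
Solving: A = -3.
Check against the point condition:
  u(0, 1) = -3  ⟹  A = -3  ✓
Hence u(x, y) = - 3 y^{3}.

Answer: u(x, y) = - 3 y^{3}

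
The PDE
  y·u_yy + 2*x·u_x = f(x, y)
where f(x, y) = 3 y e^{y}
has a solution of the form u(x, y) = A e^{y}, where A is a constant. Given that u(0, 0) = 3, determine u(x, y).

Answer: u(x, y) = 3 e^{y}

Derivation:
Substitute the ansatz u = A e^{y} into the left-hand side.
Derivatives of the ansatz:
  u_yy = A e^{y}
  u_x = 0
Term by term:
  y·u_yy = A y e^{y}
  2*x·u_x = 0
So the left-hand side equals
  A y e^{y}
This must equal f(x, y) = 3 y e^{y} identically.
Matching coefficients of the independent functions:
  [y e^{y}]:  A = 3
Solving: A = 3.
Check against the point condition:
  u(0, 0) = 3  ⟹  A = 3  ✓
Hence u(x, y) = 3 e^{y}.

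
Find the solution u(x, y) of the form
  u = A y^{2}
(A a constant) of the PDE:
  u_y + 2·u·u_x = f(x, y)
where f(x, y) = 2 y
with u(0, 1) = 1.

Substitute the ansatz u = A y^{2} into the left-hand side.
Derivatives of the ansatz:
  u_y = 2 A y
  u_x = 0
Term by term:
  u_y = 2 A y
  2·u·u_x = 0
So the left-hand side equals
  2 A y
This must equal f(x, y) = 2 y identically.
Matching coefficients of the independent functions:
  [y]:  2 A = 2
Solving: A = 1.
Check against the point condition:
  u(0, 1) = 1  ⟹  A = 1  ✓
Hence u(x, y) = y^{2}.

Answer: u(x, y) = y^{2}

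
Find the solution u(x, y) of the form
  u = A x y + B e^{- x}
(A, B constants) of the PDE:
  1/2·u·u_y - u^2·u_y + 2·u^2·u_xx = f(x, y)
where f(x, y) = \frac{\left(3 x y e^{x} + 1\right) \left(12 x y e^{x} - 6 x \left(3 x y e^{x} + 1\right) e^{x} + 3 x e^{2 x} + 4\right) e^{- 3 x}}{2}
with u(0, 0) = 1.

Substitute the ansatz u = A x y + B e^{- x} into the left-hand side.
Derivatives of the ansatz:
  u_y = A x
  u_xx = B e^{- x}
Term by term:
  1/2·u·u_y = \frac{A^{2} x^{2} y}{2} + \frac{A B x e^{- x}}{2}
  -u^2·u_y = - A^{3} x^{3} y^{2} - 2 A^{2} B x^{2} y e^{- x} - A B^{2} x e^{- 2 x}
  2·u^2·u_xx = 2 A^{2} B x^{2} y^{2} e^{- x} + 4 A B^{2} x y e^{- 2 x} + 2 B^{3} e^{- 3 x}
So the left-hand side equals
  - A^{3} x^{3} y^{2} + 2 A^{2} B x^{2} y^{2} e^{- x} - 2 A^{2} B x^{2} y e^{- x} + \frac{A^{2} x^{2} y}{2} + 4 A B^{2} x y e^{- 2 x} - A B^{2} x e^{- 2 x} + \frac{A B x e^{- x}}{2} + 2 B^{3} e^{- 3 x}
This must equal f(x, y) identically; expanded, f = - 27 x^{3} y^{2} + 18 x^{2} y^{2} e^{- x} + \frac{9 x^{2} y}{2} - 18 x^{2} y e^{- x} + 12 x y e^{- 2 x} + \frac{3 x e^{- x}}{2} - 3 x e^{- 2 x} + 2 e^{- 3 x}.
Matching coefficients of the independent functions:
  [x e^{- 2 x}]:  - A B^{2} = -3
  [x e^{- x}]:  \frac{A B}{2} = \frac{3}{2}
  [x^{2} y]:  \frac{A^{2}}{2} = \frac{9}{2}
  [x^{3} y^{2}]:  - A^{3} = -27
  [x y e^{- 2 x}]:  4 A B^{2} = 12
  [x^{2} y e^{- x}]:  - 2 A^{2} B = -18
  [x^{2} y^{2} e^{- x}]:  2 A^{2} B = 18
  [e^{- 3 x}]:  2 B^{3} = 2
Solving: A = 3, B = 1.
Check against the point condition:
  u(0, 0) = 1  ⟹  B = 1  ✓
Hence u(x, y) = 3 x y + e^{- x}.

Answer: u(x, y) = 3 x y + e^{- x}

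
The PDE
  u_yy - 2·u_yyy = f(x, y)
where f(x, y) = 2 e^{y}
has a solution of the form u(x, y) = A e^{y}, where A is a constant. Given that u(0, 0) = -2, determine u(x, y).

Substitute the ansatz u = A e^{y} into the left-hand side.
Derivatives of the ansatz:
  u_yy = A e^{y}
  u_yyy = A e^{y}
Term by term:
  u_yy = A e^{y}
  -2·u_yyy = - 2 A e^{y}
So the left-hand side equals
  - A e^{y}
This must equal f(x, y) = 2 e^{y} identically.
Matching coefficients of the independent functions:
  [e^{y}]:  - A = 2
Solving: A = -2.
Check against the point condition:
  u(0, 0) = -2  ⟹  A = -2  ✓
Hence u(x, y) = - 2 e^{y}.

Answer: u(x, y) = - 2 e^{y}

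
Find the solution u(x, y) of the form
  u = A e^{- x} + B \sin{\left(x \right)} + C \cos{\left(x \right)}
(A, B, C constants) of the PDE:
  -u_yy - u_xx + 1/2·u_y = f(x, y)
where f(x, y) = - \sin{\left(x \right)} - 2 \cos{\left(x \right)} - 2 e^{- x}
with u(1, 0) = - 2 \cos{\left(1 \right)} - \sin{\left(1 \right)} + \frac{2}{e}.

Answer: u(x, y) = - \sin{\left(x \right)} - 2 \cos{\left(x \right)} + 2 e^{- x}

Derivation:
Substitute the ansatz u = A e^{- x} + B \sin{\left(x \right)} + C \cos{\left(x \right)} into the left-hand side.
Derivatives of the ansatz:
  u_yy = 0
  u_xx = A e^{- x} - B \sin{\left(x \right)} - C \cos{\left(x \right)}
  u_y = 0
Term by term:
  -u_yy = 0
  -u_xx = - A e^{- x} + B \sin{\left(x \right)} + C \cos{\left(x \right)}
  1/2·u_y = 0
So the left-hand side equals
  - A e^{- x} + B \sin{\left(x \right)} + C \cos{\left(x \right)}
This must equal f(x, y) = - \sin{\left(x \right)} - 2 \cos{\left(x \right)} - 2 e^{- x} identically.
Matching coefficients of the independent functions:
  [e^{- x}]:  - A = -2
  [\sin{\left(x \right)}]:  B = -1
  [\cos{\left(x \right)}]:  C = -2
Solving: A = 2, B = -1, C = -2.
Check against the point condition:
  u(1, 0) = - 2 \cos{\left(1 \right)} - \sin{\left(1 \right)} + \frac{2}{e}  ⟹  \frac{A}{e} + B \sin{\left(1 \right)} + C \cos{\left(1 \right)} = - 2 \cos{\left(1 \right)} - \sin{\left(1 \right)} + \frac{2}{e}  ✓
Hence u(x, y) = - \sin{\left(x \right)} - 2 \cos{\left(x \right)} + 2 e^{- x}.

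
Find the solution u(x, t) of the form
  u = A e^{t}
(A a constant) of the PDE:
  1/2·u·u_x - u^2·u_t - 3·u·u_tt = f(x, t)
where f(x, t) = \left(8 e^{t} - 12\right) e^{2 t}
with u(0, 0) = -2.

Answer: u(x, t) = - 2 e^{t}

Derivation:
Substitute the ansatz u = A e^{t} into the left-hand side.
Derivatives of the ansatz:
  u_x = 0
  u_t = A e^{t}
  u_tt = A e^{t}
Term by term:
  1/2·u·u_x = 0
  -u^2·u_t = - A^{3} e^{3 t}
  -3·u·u_tt = - 3 A^{2} e^{2 t}
So the left-hand side equals
  - A^{3} e^{3 t} - 3 A^{2} e^{2 t}
This must equal f(x, t) = \left(8 e^{t} - 12\right) e^{2 t} identically.
Matching coefficients of the independent functions:
  [e^{2 t}]:  - 3 A^{2} = -12
  [e^{3 t}]:  - A^{3} = 8
Solving: A = -2.
Check against the point condition:
  u(0, 0) = -2  ⟹  A = -2  ✓
Hence u(x, t) = - 2 e^{t}.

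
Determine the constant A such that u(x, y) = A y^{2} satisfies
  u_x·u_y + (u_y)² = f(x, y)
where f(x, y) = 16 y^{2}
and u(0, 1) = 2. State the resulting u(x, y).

Substitute the ansatz u = A y^{2} into the left-hand side.
Derivatives of the ansatz:
  u_x = 0
  u_y = 2 A y
Term by term:
  u_x·u_y = 0
  (u_y)² = 4 A^{2} y^{2}
So the left-hand side equals
  4 A^{2} y^{2}
This must equal f(x, y) = 16 y^{2} identically.
Matching coefficients of the independent functions:
  [y^{2}]:  4 A^{2} = 16
These equations allow (A) = (-2) or (2).
Impose the point condition(s):
  u(0, 1) = 2  ⟹  A = 2
Only A = 2 satisfies everything.
Hence u(x, y) = 2 y^{2}.

Answer: u(x, y) = 2 y^{2}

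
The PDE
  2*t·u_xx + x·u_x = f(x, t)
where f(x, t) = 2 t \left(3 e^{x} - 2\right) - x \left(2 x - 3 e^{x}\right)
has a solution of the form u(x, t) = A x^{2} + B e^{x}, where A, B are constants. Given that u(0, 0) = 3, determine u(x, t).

Answer: u(x, t) = - x^{2} + 3 e^{x}

Derivation:
Substitute the ansatz u = A x^{2} + B e^{x} into the left-hand side.
Derivatives of the ansatz:
  u_xx = 2 A + B e^{x}
  u_x = 2 A x + B e^{x}
Term by term:
  2*t·u_xx = 4 A t + 2 B t e^{x}
  x·u_x = 2 A x^{2} + B x e^{x}
So the left-hand side equals
  4 A t + 2 A x^{2} + 2 B t e^{x} + B x e^{x}
This must equal f(x, t) identically; expanded, f = 6 t e^{x} - 4 t - 2 x^{2} + 3 x e^{x}.
Matching coefficients of the independent functions:
  [t]:  4 A = -4
  [x^{2}]:  2 A = -2
  [t e^{x}]:  2 B = 6
  [x e^{x}]:  B = 3
Solving: A = -1, B = 3.
Check against the point condition:
  u(0, 0) = 3  ⟹  B = 3  ✓
Hence u(x, t) = - x^{2} + 3 e^{x}.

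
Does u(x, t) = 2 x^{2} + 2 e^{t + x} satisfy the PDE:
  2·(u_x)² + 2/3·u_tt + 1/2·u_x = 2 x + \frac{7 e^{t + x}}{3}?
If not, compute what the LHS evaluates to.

Evaluate each term of the left-hand side for u = 2 x^{2} + 2 e^{t + x}.
Derivatives:
  u_x = 4 x + 2 e^{t} e^{x}
  u_tt = 2 e^{t} e^{x}
Terms:
  2·(u_x)² = 8 \left(2 x + e^{t + x}\right)^{2}
  2/3·u_tt = \frac{4 e^{t + x}}{3}
  1/2·u_x = 2 x + e^{t + x}
Sum: LHS = 2 x + 8 \left(2 x + e^{t + x}\right)^{2} + \frac{7 e^{t + x}}{3}
Given right-hand side: 2 x + \frac{7 e^{t + x}}{3}. Difference LHS − RHS = 8 \left(2 x + e^{t + x}\right)^{2} ≠ 0, so u is not a solution.

Answer: No, the LHS evaluates to 2 x + 8 \left(2 x + e^{t + x}\right)^{2} + \frac{7 e^{t + x}}{3}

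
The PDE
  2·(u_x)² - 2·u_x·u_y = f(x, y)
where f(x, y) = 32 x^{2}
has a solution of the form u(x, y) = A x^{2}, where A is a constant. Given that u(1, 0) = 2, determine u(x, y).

Substitute the ansatz u = A x^{2} into the left-hand side.
Derivatives of the ansatz:
  u_x = 2 A x
  u_y = 0
Term by term:
  2·(u_x)² = 8 A^{2} x^{2}
  -2·u_x·u_y = 0
So the left-hand side equals
  8 A^{2} x^{2}
This must equal f(x, y) = 32 x^{2} identically.
Matching coefficients of the independent functions:
  [x^{2}]:  8 A^{2} = 32
These equations allow (A) = (-2) or (2).
Impose the point condition(s):
  u(1, 0) = 2  ⟹  A = 2
Only A = 2 satisfies everything.
Hence u(x, y) = 2 x^{2}.

Answer: u(x, y) = 2 x^{2}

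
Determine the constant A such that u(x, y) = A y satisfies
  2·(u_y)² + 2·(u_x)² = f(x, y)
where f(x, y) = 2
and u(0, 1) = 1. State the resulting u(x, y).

Substitute the ansatz u = A y into the left-hand side.
Derivatives of the ansatz:
  u_y = A
  u_x = 0
Term by term:
  2·(u_y)² = 2 A^{2}
  2·(u_x)² = 0
So the left-hand side equals
  2 A^{2}
This must equal f(x, y) = 2 identically.
Matching coefficients of the independent functions:
  [constant term]:  2 A^{2} = 2
These equations allow (A) = (-1) or (1).
Impose the point condition(s):
  u(0, 1) = 1  ⟹  A = 1
Only A = 1 satisfies everything.
Hence u(x, y) = y.

Answer: u(x, y) = y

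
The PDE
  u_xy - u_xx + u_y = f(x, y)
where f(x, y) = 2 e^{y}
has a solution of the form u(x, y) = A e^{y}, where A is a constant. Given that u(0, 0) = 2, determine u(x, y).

Substitute the ansatz u = A e^{y} into the left-hand side.
Derivatives of the ansatz:
  u_xy = 0
  u_xx = 0
  u_y = A e^{y}
Term by term:
  u_xy = 0
  -u_xx = 0
  u_y = A e^{y}
So the left-hand side equals
  A e^{y}
This must equal f(x, y) = 2 e^{y} identically.
Matching coefficients of the independent functions:
  [e^{y}]:  A = 2
Solving: A = 2.
Check against the point condition:
  u(0, 0) = 2  ⟹  A = 2  ✓
Hence u(x, y) = 2 e^{y}.

Answer: u(x, y) = 2 e^{y}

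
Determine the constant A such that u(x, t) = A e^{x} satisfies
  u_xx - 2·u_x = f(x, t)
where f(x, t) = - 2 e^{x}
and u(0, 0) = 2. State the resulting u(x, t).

Substitute the ansatz u = A e^{x} into the left-hand side.
Derivatives of the ansatz:
  u_xx = A e^{x}
  u_x = A e^{x}
Term by term:
  u_xx = A e^{x}
  -2·u_x = - 2 A e^{x}
So the left-hand side equals
  - A e^{x}
This must equal f(x, t) = - 2 e^{x} identically.
Matching coefficients of the independent functions:
  [e^{x}]:  - A = -2
Solving: A = 2.
Check against the point condition:
  u(0, 0) = 2  ⟹  A = 2  ✓
Hence u(x, t) = 2 e^{x}.

Answer: u(x, t) = 2 e^{x}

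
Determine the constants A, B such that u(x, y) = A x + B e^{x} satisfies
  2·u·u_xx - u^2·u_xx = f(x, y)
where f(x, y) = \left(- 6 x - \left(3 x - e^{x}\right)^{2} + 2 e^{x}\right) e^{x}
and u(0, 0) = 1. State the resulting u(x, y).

Substitute the ansatz u = A x + B e^{x} into the left-hand side.
Derivatives of the ansatz:
  u_xx = B e^{x}
Term by term:
  2·u·u_xx = 2 A B x e^{x} + 2 B^{2} e^{2 x}
  -u^2·u_xx = - A^{2} B x^{2} e^{x} - 2 A B^{2} x e^{2 x} - B^{3} e^{3 x}
So the left-hand side equals
  - A^{2} B x^{2} e^{x} - 2 A B^{2} x e^{2 x} + 2 A B x e^{x} - B^{3} e^{3 x} + 2 B^{2} e^{2 x}
This must equal f(x, y) identically; expanded, f = - 9 x^{2} e^{x} + 6 x e^{2 x} - 6 x e^{x} - e^{3 x} + 2 e^{2 x}.
Matching coefficients of the independent functions:
  [x e^{x}]:  2 A B = -6
  [x e^{2 x}]:  - 2 A B^{2} = 6
  [x^{2} e^{x}]:  - A^{2} B = -9
  [e^{2 x}]:  2 B^{2} = 2
  [e^{3 x}]:  - B^{3} = -1
Solving: A = -3, B = 1.
Check against the point condition:
  u(0, 0) = 1  ⟹  B = 1  ✓
Hence u(x, y) = - 3 x + e^{x}.

Answer: u(x, y) = - 3 x + e^{x}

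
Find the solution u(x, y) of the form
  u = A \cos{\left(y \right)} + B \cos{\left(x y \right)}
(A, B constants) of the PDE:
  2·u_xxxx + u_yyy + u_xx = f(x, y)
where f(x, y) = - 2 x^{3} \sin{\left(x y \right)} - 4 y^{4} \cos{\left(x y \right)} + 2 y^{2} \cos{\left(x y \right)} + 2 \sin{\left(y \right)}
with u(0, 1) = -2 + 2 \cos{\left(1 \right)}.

Substitute the ansatz u = A \cos{\left(y \right)} + B \cos{\left(x y \right)} into the left-hand side.
Derivatives of the ansatz:
  u_xxxx = B y^{4} \cos{\left(x y \right)}
  u_yyy = A \sin{\left(y \right)} + B x^{3} \sin{\left(x y \right)}
  u_xx = - B y^{2} \cos{\left(x y \right)}
Term by term:
  2·u_xxxx = 2 B y^{4} \cos{\left(x y \right)}
  u_yyy = A \sin{\left(y \right)} + B x^{3} \sin{\left(x y \right)}
  u_xx = - B y^{2} \cos{\left(x y \right)}
So the left-hand side equals
  A \sin{\left(y \right)} + B x^{3} \sin{\left(x y \right)} + 2 B y^{4} \cos{\left(x y \right)} - B y^{2} \cos{\left(x y \right)}
This must equal f(x, y) = - 2 x^{3} \sin{\left(x y \right)} - 4 y^{4} \cos{\left(x y \right)} + 2 y^{2} \cos{\left(x y \right)} + 2 \sin{\left(y \right)} identically.
Matching coefficients of the independent functions:
  [x^{3} \sin{\left(x y \right)}]:  B = -2
  [y^{2} \cos{\left(x y \right)}]:  - B = 2
  [y^{4} \cos{\left(x y \right)}]:  2 B = -4
  [\sin{\left(y \right)}]:  A = 2
Solving: A = 2, B = -2.
Check against the point condition:
  u(0, 1) = -2 + 2 \cos{\left(1 \right)}  ⟹  A \cos{\left(1 \right)} + B = -2 + 2 \cos{\left(1 \right)}  ✓
Hence u(x, y) = 2 \cos{\left(y \right)} - 2 \cos{\left(x y \right)}.

Answer: u(x, y) = 2 \cos{\left(y \right)} - 2 \cos{\left(x y \right)}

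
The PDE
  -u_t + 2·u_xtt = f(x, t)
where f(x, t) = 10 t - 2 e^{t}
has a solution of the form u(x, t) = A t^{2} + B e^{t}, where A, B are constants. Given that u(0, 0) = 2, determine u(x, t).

Substitute the ansatz u = A t^{2} + B e^{t} into the left-hand side.
Derivatives of the ansatz:
  u_t = 2 A t + B e^{t}
  u_xtt = 0
Term by term:
  -u_t = - 2 A t - B e^{t}
  2·u_xtt = 0
So the left-hand side equals
  - 2 A t - B e^{t}
This must equal f(x, t) = 10 t - 2 e^{t} identically.
Matching coefficients of the independent functions:
  [t]:  - 2 A = 10
  [e^{t}]:  - B = -2
Solving: A = -5, B = 2.
Check against the point condition:
  u(0, 0) = 2  ⟹  B = 2  ✓
Hence u(x, t) = - 5 t^{2} + 2 e^{t}.

Answer: u(x, t) = - 5 t^{2} + 2 e^{t}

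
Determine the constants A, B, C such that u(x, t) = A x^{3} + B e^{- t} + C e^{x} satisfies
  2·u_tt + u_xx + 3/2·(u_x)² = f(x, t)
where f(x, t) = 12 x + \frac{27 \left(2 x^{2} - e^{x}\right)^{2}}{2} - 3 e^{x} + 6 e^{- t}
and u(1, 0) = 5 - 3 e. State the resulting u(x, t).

Answer: u(x, t) = 2 x^{3} - 3 e^{x} + 3 e^{- t}

Derivation:
Substitute the ansatz u = A x^{3} + B e^{- t} + C e^{x} into the left-hand side.
Derivatives of the ansatz:
  u_tt = B e^{- t}
  u_xx = 6 A x + C e^{x}
  u_x = 3 A x^{2} + C e^{x}
Term by term:
  2·u_tt = 2 B e^{- t}
  u_xx = 6 A x + C e^{x}
  3/2·(u_x)² = \frac{27 A^{2} x^{4}}{2} + 9 A C x^{2} e^{x} + \frac{3 C^{2} e^{2 x}}{2}
So the left-hand side equals
  \frac{27 A^{2} x^{4}}{2} + 9 A C x^{2} e^{x} + 6 A x + 2 B e^{- t} + \frac{3 C^{2} e^{2 x}}{2} + C e^{x}
This must equal f(x, t) identically; expanded, f = 54 x^{4} - 54 x^{2} e^{x} + 12 x + \frac{27 e^{2 x}}{2} - 3 e^{x} + 6 e^{- t}.
Matching coefficients of the independent functions:
  [x]:  6 A = 12
  [x^{4}]:  \frac{27 A^{2}}{2} = 54
  [x^{2} e^{x}]:  9 A C = -54
  [e^{- t}]:  2 B = 6
  [e^{x}]:  C = -3
  [e^{2 x}]:  \frac{3 C^{2}}{2} = \frac{27}{2}
Solving: A = 2, B = 3, C = -3.
Check against the point condition:
  u(1, 0) = 5 - 3 e  ⟹  A + B + e C = 5 - 3 e  ✓
Hence u(x, t) = 2 x^{3} - 3 e^{x} + 3 e^{- t}.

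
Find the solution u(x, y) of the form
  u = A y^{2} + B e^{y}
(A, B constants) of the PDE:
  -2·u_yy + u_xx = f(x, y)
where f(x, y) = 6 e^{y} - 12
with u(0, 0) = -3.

Answer: u(x, y) = 3 y^{2} - 3 e^{y}

Derivation:
Substitute the ansatz u = A y^{2} + B e^{y} into the left-hand side.
Derivatives of the ansatz:
  u_yy = 2 A + B e^{y}
  u_xx = 0
Term by term:
  -2·u_yy = - 4 A - 2 B e^{y}
  u_xx = 0
So the left-hand side equals
  - 4 A - 2 B e^{y}
This must equal f(x, y) = 6 e^{y} - 12 identically.
Matching coefficients of the independent functions:
  [constant term]:  - 4 A = -12
  [e^{y}]:  - 2 B = 6
Solving: A = 3, B = -3.
Check against the point condition:
  u(0, 0) = -3  ⟹  B = -3  ✓
Hence u(x, y) = 3 y^{2} - 3 e^{y}.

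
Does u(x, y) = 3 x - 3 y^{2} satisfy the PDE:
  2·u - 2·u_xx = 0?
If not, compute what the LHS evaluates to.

Evaluate each term of the left-hand side for u = 3 x - 3 y^{2}.
Derivatives:
  u_xx = 0
Terms:
  2·u = 6 x - 6 y^{2}
  -2·u_xx = 0
Sum: LHS = 6 x - 6 y^{2}
Given right-hand side: 0. Difference LHS − RHS = 6 x - 6 y^{2} ≠ 0, so u is not a solution.

Answer: No, the LHS evaluates to 6 x - 6 y^{2}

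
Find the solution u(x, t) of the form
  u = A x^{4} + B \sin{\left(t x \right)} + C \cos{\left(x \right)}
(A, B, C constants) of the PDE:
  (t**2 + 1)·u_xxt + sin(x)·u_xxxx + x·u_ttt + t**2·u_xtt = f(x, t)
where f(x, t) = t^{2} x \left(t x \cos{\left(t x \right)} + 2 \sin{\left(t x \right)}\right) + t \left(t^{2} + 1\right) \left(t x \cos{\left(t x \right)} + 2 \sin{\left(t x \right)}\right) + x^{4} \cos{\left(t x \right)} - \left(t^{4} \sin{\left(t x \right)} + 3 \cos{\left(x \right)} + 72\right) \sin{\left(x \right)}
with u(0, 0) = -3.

Substitute the ansatz u = A x^{4} + B \sin{\left(t x \right)} + C \cos{\left(x \right)} into the left-hand side.
Derivatives of the ansatz:
  u_xxt = - B t^{2} x \cos{\left(t x \right)} - 2 B t \sin{\left(t x \right)}
  u_xxxx = 24 A + B t^{4} \sin{\left(t x \right)} + C \cos{\left(x \right)}
  u_ttt = - B x^{3} \cos{\left(t x \right)}
  u_xtt = - B t x^{2} \cos{\left(t x \right)} - 2 B x \sin{\left(t x \right)}
Term by term:
  (t**2 + 1)·u_xxt = - B t^{4} x \cos{\left(t x \right)} - 2 B t^{3} \sin{\left(t x \right)} - B t^{2} x \cos{\left(t x \right)} - 2 B t \sin{\left(t x \right)}
  sin(x)·u_xxxx = 24 A \sin{\left(x \right)} + B t^{4} \sin{\left(x \right)} \sin{\left(t x \right)} + C \sin{\left(x \right)} \cos{\left(x \right)}
  x·u_ttt = - B x^{4} \cos{\left(t x \right)}
  t**2·u_xtt = - B t^{3} x^{2} \cos{\left(t x \right)} - 2 B t^{2} x \sin{\left(t x \right)}
So the left-hand side equals
  24 A \sin{\left(x \right)} - B t^{4} x \cos{\left(t x \right)} + B t^{4} \sin{\left(x \right)} \sin{\left(t x \right)} - B t^{3} x^{2} \cos{\left(t x \right)} - 2 B t^{3} \sin{\left(t x \right)} - 2 B t^{2} x \sin{\left(t x \right)} - B t^{2} x \cos{\left(t x \right)} - 2 B t \sin{\left(t x \right)} - B x^{4} \cos{\left(t x \right)} + C \sin{\left(x \right)} \cos{\left(x \right)}
This must equal f(x, t) identically; expanded, f = t^{4} x \cos{\left(t x \right)} - t^{4} \sin{\left(x \right)} \sin{\left(t x \right)} + t^{3} x^{2} \cos{\left(t x \right)} + 2 t^{3} \sin{\left(t x \right)} + 2 t^{2} x \sin{\left(t x \right)} + t^{2} x \cos{\left(t x \right)} + 2 t \sin{\left(t x \right)} + x^{4} \cos{\left(t x \right)} - 3 \sin{\left(x \right)} \cos{\left(x \right)} - 72 \sin{\left(x \right)}.
Matching coefficients of the independent functions:
  [t \sin{\left(t x \right)}, t^{3} \sin{\left(t x \right)}, t^{2} x \sin{\left(t x \right)}]:  - 2 B = 2
  [x^{4} \cos{\left(t x \right)}, t^{2} x \cos{\left(t x \right)}, t^{3} x^{2} \cos{\left(t x \right)}, t^{4} x \cos{\left(t x \right)}]:  - B = 1
  [\sin{\left(x \right)} \cos{\left(x \right)}]:  C = -3
  [t^{4} \sin{\left(x \right)} \sin{\left(t x \right)}]:  B = -1
  [\sin{\left(x \right)}]:  24 A = -72
Solving: A = -3, B = -1, C = -3.
Check against the point condition:
  u(0, 0) = -3  ⟹  C = -3  ✓
Hence u(x, t) = - 3 x^{4} - \sin{\left(t x \right)} - 3 \cos{\left(x \right)}.

Answer: u(x, t) = - 3 x^{4} - \sin{\left(t x \right)} - 3 \cos{\left(x \right)}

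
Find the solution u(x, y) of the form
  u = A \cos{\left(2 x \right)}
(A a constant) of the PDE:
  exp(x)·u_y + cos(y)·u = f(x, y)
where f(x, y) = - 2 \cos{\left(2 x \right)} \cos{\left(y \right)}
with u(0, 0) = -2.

Answer: u(x, y) = - 2 \cos{\left(2 x \right)}

Derivation:
Substitute the ansatz u = A \cos{\left(2 x \right)} into the left-hand side.
Derivatives of the ansatz:
  u_y = 0
Term by term:
  exp(x)·u_y = 0
  cos(y)·u = A \cos{\left(2 x \right)} \cos{\left(y \right)}
So the left-hand side equals
  A \cos{\left(2 x \right)} \cos{\left(y \right)}
This must equal f(x, y) = - 2 \cos{\left(2 x \right)} \cos{\left(y \right)} identically.
Matching coefficients of the independent functions:
  [\cos{\left(2 x \right)} \cos{\left(y \right)}]:  A = -2
Solving: A = -2.
Check against the point condition:
  u(0, 0) = -2  ⟹  A = -2  ✓
Hence u(x, y) = - 2 \cos{\left(2 x \right)}.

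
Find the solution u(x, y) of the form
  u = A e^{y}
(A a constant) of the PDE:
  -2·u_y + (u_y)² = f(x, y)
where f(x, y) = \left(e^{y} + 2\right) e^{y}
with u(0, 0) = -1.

Answer: u(x, y) = - e^{y}

Derivation:
Substitute the ansatz u = A e^{y} into the left-hand side.
Derivatives of the ansatz:
  u_y = A e^{y}
Term by term:
  -2·u_y = - 2 A e^{y}
  (u_y)² = A^{2} e^{2 y}
So the left-hand side equals
  A^{2} e^{2 y} - 2 A e^{y}
This must equal f(x, y) = \left(e^{y} + 2\right) e^{y} identically.
Matching coefficients of the independent functions:
  [e^{y}]:  - 2 A = 2
  [e^{2 y}]:  A^{2} = 1
Solving: A = -1.
Check against the point condition:
  u(0, 0) = -1  ⟹  A = -1  ✓
Hence u(x, y) = - e^{y}.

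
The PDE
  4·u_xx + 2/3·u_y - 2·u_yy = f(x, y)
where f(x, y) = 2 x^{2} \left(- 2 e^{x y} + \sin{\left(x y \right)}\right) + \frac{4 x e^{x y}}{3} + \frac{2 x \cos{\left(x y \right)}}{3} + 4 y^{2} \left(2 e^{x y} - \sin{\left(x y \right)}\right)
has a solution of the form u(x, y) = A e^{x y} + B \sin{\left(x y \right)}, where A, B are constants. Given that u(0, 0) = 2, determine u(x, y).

Substitute the ansatz u = A e^{x y} + B \sin{\left(x y \right)} into the left-hand side.
Derivatives of the ansatz:
  u_xx = A y^{2} e^{x y} - B y^{2} \sin{\left(x y \right)}
  u_y = A x e^{x y} + B x \cos{\left(x y \right)}
  u_yy = A x^{2} e^{x y} - B x^{2} \sin{\left(x y \right)}
Term by term:
  4·u_xx = 4 A y^{2} e^{x y} - 4 B y^{2} \sin{\left(x y \right)}
  2/3·u_y = \frac{2 A x e^{x y}}{3} + \frac{2 B x \cos{\left(x y \right)}}{3}
  -2·u_yy = - 2 A x^{2} e^{x y} + 2 B x^{2} \sin{\left(x y \right)}
So the left-hand side equals
  - 2 A x^{2} e^{x y} + \frac{2 A x e^{x y}}{3} + 4 A y^{2} e^{x y} + 2 B x^{2} \sin{\left(x y \right)} + \frac{2 B x \cos{\left(x y \right)}}{3} - 4 B y^{2} \sin{\left(x y \right)}
This must equal f(x, y) identically; expanded, f = - 4 x^{2} e^{x y} + 2 x^{2} \sin{\left(x y \right)} + \frac{4 x e^{x y}}{3} + \frac{2 x \cos{\left(x y \right)}}{3} + 8 y^{2} e^{x y} - 4 y^{2} \sin{\left(x y \right)}.
Matching coefficients of the independent functions:
  [x e^{x y}]:  \frac{2 A}{3} = \frac{4}{3}
  [x \cos{\left(x y \right)}]:  \frac{2 B}{3} = \frac{2}{3}
  [x^{2} e^{x y}]:  - 2 A = -4
  [x^{2} \sin{\left(x y \right)}]:  2 B = 2
  [y^{2} e^{x y}]:  4 A = 8
  [y^{2} \sin{\left(x y \right)}]:  - 4 B = -4
Solving: A = 2, B = 1.
Check against the point condition:
  u(0, 0) = 2  ⟹  A = 2  ✓
Hence u(x, y) = 2 e^{x y} + \sin{\left(x y \right)}.

Answer: u(x, y) = 2 e^{x y} + \sin{\left(x y \right)}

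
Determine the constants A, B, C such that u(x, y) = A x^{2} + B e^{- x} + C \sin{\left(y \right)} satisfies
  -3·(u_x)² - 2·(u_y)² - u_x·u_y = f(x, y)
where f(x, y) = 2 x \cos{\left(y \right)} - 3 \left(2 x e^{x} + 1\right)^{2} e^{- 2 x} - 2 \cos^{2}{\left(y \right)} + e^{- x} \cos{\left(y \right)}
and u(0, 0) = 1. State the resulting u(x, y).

Substitute the ansatz u = A x^{2} + B e^{- x} + C \sin{\left(y \right)} into the left-hand side.
Derivatives of the ansatz:
  u_x = 2 A x - B e^{- x}
  u_y = C \cos{\left(y \right)}
Term by term:
  -3·(u_x)² = - 12 A^{2} x^{2} + 12 A B x e^{- x} - 3 B^{2} e^{- 2 x}
  -2·(u_y)² = - 2 C^{2} \cos^{2}{\left(y \right)}
  -u_x·u_y = - 2 A C x \cos{\left(y \right)} + B C e^{- x} \cos{\left(y \right)}
So the left-hand side equals
  - 12 A^{2} x^{2} + 12 A B x e^{- x} - 2 A C x \cos{\left(y \right)} - 3 B^{2} e^{- 2 x} + B C e^{- x} \cos{\left(y \right)} - 2 C^{2} \cos^{2}{\left(y \right)}
This must equal f(x, y) identically; expanded, f = - 12 x^{2} + 2 x \cos{\left(y \right)} - 12 x e^{- x} - 2 \cos^{2}{\left(y \right)} + e^{- x} \cos{\left(y \right)} - 3 e^{- 2 x}.
Matching coefficients of the independent functions:
  [x^{2}]:  - 12 A^{2} = -12
  [x e^{- x}]:  12 A B = -12
  [x \cos{\left(y \right)}]:  - 2 A C = 2
  [e^{- x} \cos{\left(y \right)}]:  B C = 1
  [e^{- 2 x}]:  - 3 B^{2} = -3
  [\cos^{2}{\left(y \right)}]:  - 2 C^{2} = -2
These equations allow (A, B, C) = (-1, 1, 1) or (1, -1, -1).
Impose the point condition(s):
  u(0, 0) = 1  ⟹  B = 1
Only A = -1, B = 1, C = 1 satisfies everything.
Hence u(x, y) = - x^{2} + \sin{\left(y \right)} + e^{- x}.

Answer: u(x, y) = - x^{2} + \sin{\left(y \right)} + e^{- x}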